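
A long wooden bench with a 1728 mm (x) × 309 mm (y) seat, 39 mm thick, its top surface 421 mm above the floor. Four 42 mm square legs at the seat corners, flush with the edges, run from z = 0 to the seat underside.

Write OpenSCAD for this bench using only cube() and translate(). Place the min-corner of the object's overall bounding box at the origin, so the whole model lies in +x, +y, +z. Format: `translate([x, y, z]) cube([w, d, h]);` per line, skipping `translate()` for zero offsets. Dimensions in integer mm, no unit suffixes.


// leg_h = 421 − 39 = 382
translate([0, 0, 382]) cube([1728, 309, 39]);
cube([42, 42, 382]);
translate([0, 267, 0]) cube([42, 42, 382]);
translate([1686, 0, 0]) cube([42, 42, 382]);
translate([1686, 267, 0]) cube([42, 42, 382]);


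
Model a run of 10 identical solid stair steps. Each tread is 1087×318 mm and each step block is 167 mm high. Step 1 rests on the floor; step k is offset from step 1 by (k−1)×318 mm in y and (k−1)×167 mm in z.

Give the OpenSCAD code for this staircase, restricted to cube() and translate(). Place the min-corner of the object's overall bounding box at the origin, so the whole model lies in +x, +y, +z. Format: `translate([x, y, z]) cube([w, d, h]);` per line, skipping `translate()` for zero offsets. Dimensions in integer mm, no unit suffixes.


cube([1087, 318, 167]);
translate([0, 318, 167]) cube([1087, 318, 167]);
translate([0, 636, 334]) cube([1087, 318, 167]);
translate([0, 954, 501]) cube([1087, 318, 167]);
translate([0, 1272, 668]) cube([1087, 318, 167]);
translate([0, 1590, 835]) cube([1087, 318, 167]);
translate([0, 1908, 1002]) cube([1087, 318, 167]);
translate([0, 2226, 1169]) cube([1087, 318, 167]);
translate([0, 2544, 1336]) cube([1087, 318, 167]);
translate([0, 2862, 1503]) cube([1087, 318, 167]);


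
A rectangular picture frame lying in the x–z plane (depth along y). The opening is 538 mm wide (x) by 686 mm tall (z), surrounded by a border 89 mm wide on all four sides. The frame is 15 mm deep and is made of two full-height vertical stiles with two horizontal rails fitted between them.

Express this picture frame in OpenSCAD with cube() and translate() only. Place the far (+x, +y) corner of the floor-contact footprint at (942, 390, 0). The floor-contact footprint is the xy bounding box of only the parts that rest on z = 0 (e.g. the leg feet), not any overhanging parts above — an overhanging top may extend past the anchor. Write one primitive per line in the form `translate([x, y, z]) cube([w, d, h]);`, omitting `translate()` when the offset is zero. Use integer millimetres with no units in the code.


translate([226, 375, 0]) cube([89, 15, 864]);
translate([853, 375, 0]) cube([89, 15, 864]);
translate([315, 375, 0]) cube([538, 15, 89]);
translate([315, 375, 775]) cube([538, 15, 89]);


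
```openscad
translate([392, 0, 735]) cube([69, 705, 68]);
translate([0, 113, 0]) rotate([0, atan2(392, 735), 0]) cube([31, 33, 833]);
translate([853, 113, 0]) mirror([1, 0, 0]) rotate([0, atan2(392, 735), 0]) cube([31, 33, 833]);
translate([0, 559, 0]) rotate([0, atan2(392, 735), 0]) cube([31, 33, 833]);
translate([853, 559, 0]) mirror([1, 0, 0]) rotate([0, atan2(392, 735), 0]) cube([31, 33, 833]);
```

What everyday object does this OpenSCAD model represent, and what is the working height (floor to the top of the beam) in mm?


A sawhorse. The overall height is 803 mm.

A beam across two mirrored pairs of raked legs — a sawhorse. The beam's underside is at z = 735 (matching the legs' vertical rise in atan2(392, 735)) and the beam is 68 mm tall, so its top is at 735 + 68 = 803 mm. The raked legs top out at the beam's underside, so that is the highest point.


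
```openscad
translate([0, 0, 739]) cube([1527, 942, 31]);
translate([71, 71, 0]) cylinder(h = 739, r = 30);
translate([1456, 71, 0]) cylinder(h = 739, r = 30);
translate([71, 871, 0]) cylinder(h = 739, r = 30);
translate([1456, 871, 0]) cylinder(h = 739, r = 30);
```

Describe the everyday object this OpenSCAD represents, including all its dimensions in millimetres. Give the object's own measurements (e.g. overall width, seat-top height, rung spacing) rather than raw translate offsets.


A rectangular dining table. The top is 1527×942×31 mm with its upper surface at z = 770 mm. It stands on four round legs of 60 mm diameter, each leg's bounding box inset 41 mm from the nearest pair of top edges, running from the floor to the underside of the top.


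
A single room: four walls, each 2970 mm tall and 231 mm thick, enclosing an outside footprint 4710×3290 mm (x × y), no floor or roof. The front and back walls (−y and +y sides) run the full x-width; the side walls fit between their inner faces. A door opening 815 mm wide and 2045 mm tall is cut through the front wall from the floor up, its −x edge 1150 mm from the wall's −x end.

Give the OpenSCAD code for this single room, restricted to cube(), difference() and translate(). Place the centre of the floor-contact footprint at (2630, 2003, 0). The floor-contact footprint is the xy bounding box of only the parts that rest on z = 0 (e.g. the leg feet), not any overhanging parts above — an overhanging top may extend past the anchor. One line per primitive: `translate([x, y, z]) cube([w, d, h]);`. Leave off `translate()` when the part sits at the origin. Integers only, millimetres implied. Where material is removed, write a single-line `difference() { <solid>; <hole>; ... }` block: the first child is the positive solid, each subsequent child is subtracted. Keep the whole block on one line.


difference() { translate([275, 358, 0]) cube([4710, 231, 2970]); translate([1425, 358, 0]) cube([815, 231, 2045]); }
translate([275, 3417, 0]) cube([4710, 231, 2970]);
translate([275, 589, 0]) cube([231, 2828, 2970]);
translate([4754, 589, 0]) cube([231, 2828, 2970]);


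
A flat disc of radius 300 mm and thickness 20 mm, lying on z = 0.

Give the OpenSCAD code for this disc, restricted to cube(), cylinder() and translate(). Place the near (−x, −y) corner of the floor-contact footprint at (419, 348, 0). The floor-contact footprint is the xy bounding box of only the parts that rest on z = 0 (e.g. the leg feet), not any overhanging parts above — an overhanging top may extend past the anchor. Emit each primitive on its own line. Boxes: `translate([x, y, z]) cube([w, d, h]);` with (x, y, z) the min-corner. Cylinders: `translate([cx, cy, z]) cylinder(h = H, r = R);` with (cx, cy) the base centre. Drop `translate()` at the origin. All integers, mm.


translate([719, 648, 0]) cylinder(h = 20, r = 300);


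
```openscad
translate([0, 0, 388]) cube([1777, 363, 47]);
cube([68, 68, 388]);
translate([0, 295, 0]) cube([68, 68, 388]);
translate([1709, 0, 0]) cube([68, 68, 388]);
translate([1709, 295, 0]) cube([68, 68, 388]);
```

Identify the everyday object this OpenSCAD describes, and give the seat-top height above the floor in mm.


A bench. The seat-top height is 435 mm.

A long slab on four corner posts — a bench. The slab sits at z = 388 with thickness 47, so the top is 388 + 47 = 435 mm.


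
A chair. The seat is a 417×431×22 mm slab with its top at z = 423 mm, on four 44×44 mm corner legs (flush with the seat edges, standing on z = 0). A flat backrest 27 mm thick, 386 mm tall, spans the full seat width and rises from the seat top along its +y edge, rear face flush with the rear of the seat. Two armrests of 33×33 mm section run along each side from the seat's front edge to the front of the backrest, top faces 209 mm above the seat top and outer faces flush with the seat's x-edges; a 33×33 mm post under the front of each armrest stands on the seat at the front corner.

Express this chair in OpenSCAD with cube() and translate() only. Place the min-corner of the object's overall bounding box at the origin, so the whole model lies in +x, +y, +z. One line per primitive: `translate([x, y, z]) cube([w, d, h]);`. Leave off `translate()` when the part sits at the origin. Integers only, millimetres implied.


translate([0, 0, 401]) cube([417, 431, 22]);
cube([44, 44, 401]);
translate([373, 0, 0]) cube([44, 44, 401]);
translate([0, 387, 0]) cube([44, 44, 401]);
translate([373, 387, 0]) cube([44, 44, 401]);
translate([0, 404, 423]) cube([417, 27, 386]);
translate([0, 0, 599]) cube([33, 404, 33]);
translate([384, 0, 599]) cube([33, 404, 33]);
translate([0, 0, 423]) cube([33, 33, 176]);
translate([384, 0, 423]) cube([33, 33, 176]);


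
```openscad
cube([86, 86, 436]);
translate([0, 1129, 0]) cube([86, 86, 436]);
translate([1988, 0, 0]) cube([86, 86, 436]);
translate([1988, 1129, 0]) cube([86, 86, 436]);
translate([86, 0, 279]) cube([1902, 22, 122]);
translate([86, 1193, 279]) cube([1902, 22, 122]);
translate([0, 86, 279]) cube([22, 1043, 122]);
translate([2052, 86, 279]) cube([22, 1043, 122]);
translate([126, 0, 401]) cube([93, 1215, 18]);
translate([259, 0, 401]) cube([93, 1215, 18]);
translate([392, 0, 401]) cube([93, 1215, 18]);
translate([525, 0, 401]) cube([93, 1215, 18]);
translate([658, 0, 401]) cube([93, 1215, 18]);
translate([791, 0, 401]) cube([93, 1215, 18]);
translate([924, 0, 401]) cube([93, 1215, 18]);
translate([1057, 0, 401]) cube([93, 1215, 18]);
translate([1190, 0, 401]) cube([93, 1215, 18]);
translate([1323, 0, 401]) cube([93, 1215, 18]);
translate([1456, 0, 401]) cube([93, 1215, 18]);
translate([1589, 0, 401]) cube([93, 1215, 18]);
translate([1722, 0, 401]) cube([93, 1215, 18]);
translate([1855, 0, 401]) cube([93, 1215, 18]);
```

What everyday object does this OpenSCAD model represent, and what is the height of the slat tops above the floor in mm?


A bed frame. The slat-top height is 419 mm.

Four posts, four rails, and a row of slats — a bed frame. Slats sit on the rails at z = 279 + 122 = 401; with slat thickness 18, the top is 419 mm.


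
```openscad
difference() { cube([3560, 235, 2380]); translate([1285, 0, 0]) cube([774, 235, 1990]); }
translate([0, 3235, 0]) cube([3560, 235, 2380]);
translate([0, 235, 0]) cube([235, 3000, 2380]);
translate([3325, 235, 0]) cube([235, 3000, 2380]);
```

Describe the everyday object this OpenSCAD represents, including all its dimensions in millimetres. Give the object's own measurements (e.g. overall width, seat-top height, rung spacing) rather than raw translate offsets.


A single room: four walls, each 2380 mm tall and 235 mm thick, enclosing an outside footprint 3560×3470 mm (x × y), no floor or roof. The front and back walls (−y and +y sides) run the full x-width; the side walls fit between their inner faces. A door opening 774 mm wide and 1990 mm tall is cut through the front wall from the floor up, its −x edge 1285 mm from the wall's −x end.


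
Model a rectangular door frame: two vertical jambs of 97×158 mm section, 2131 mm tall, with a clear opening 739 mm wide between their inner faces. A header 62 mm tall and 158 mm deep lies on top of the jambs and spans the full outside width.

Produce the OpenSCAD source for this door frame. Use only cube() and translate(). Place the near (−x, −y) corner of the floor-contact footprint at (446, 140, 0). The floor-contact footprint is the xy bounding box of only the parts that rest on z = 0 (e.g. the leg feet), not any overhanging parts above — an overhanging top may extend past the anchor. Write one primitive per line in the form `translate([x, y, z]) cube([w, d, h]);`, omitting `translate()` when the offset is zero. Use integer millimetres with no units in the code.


translate([446, 140, 0]) cube([97, 158, 2131]);
translate([1282, 140, 0]) cube([97, 158, 2131]);
translate([446, 140, 2131]) cube([933, 158, 62]);


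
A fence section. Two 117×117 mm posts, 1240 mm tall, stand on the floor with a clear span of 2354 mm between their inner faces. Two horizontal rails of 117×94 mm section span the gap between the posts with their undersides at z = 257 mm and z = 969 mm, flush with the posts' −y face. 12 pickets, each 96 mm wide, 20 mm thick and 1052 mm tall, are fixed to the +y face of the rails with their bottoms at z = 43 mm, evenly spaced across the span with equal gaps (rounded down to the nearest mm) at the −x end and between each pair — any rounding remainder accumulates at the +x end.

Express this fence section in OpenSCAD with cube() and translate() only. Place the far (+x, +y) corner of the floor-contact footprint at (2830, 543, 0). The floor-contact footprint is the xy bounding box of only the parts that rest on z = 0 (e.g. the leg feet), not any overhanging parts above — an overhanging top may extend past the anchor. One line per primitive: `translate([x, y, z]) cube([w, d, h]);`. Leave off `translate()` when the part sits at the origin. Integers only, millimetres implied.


translate([242, 426, 0]) cube([117, 117, 1240]);
translate([2713, 426, 0]) cube([117, 117, 1240]);
translate([359, 426, 257]) cube([2354, 117, 94]);
translate([359, 426, 969]) cube([2354, 117, 94]);
translate([451, 543, 43]) cube([96, 20, 1052]);
translate([639, 543, 43]) cube([96, 20, 1052]);
translate([827, 543, 43]) cube([96, 20, 1052]);
translate([1015, 543, 43]) cube([96, 20, 1052]);
translate([1203, 543, 43]) cube([96, 20, 1052]);
translate([1391, 543, 43]) cube([96, 20, 1052]);
translate([1579, 543, 43]) cube([96, 20, 1052]);
translate([1767, 543, 43]) cube([96, 20, 1052]);
translate([1955, 543, 43]) cube([96, 20, 1052]);
translate([2143, 543, 43]) cube([96, 20, 1052]);
translate([2331, 543, 43]) cube([96, 20, 1052]);
translate([2519, 543, 43]) cube([96, 20, 1052]);


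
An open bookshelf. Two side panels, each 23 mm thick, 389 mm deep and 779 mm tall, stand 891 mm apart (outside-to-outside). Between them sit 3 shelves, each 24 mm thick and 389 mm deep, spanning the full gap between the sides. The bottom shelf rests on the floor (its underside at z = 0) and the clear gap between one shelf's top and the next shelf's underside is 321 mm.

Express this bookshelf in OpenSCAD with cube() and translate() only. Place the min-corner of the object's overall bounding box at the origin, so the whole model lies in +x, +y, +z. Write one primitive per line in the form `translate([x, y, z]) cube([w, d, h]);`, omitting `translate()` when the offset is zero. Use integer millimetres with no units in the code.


cube([23, 389, 779]);
translate([868, 0, 0]) cube([23, 389, 779]);
translate([23, 0, 0]) cube([845, 389, 24]);
translate([23, 0, 345]) cube([845, 389, 24]);
translate([23, 0, 690]) cube([845, 389, 24]);


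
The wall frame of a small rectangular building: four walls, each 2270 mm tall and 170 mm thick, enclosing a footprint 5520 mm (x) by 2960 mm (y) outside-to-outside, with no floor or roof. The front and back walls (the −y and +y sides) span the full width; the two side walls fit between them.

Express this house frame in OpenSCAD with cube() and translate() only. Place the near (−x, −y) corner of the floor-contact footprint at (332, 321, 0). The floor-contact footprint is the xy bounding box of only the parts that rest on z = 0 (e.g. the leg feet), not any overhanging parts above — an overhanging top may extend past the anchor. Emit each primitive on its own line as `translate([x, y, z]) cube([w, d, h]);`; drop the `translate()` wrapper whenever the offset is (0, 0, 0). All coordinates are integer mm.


translate([332, 321, 0]) cube([5520, 170, 2270]);
translate([332, 3111, 0]) cube([5520, 170, 2270]);
translate([332, 491, 0]) cube([170, 2620, 2270]);
translate([5682, 491, 0]) cube([170, 2620, 2270]);


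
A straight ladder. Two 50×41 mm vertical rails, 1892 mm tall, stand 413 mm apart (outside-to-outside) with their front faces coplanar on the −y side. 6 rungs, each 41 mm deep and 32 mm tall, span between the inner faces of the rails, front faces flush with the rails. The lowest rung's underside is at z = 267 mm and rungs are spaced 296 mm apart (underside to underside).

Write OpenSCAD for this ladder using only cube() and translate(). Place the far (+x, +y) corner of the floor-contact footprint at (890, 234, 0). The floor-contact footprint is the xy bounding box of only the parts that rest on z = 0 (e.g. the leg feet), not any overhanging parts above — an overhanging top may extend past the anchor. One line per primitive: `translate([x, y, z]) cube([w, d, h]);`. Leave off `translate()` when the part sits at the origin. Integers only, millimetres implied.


translate([477, 193, 0]) cube([50, 41, 1892]);
translate([840, 193, 0]) cube([50, 41, 1892]);
translate([527, 193, 267]) cube([313, 41, 32]);
translate([527, 193, 563]) cube([313, 41, 32]);
translate([527, 193, 859]) cube([313, 41, 32]);
translate([527, 193, 1155]) cube([313, 41, 32]);
translate([527, 193, 1451]) cube([313, 41, 32]);
translate([527, 193, 1747]) cube([313, 41, 32]);


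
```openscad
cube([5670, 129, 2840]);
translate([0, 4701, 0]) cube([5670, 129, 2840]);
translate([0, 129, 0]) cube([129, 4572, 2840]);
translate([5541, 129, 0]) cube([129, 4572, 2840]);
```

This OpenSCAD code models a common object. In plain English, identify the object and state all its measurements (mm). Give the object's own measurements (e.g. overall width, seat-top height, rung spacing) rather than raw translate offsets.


The wall frame of a small rectangular building: four walls, each 2840 mm tall and 129 mm thick, enclosing a footprint 5670 mm (x) by 4830 mm (y) outside-to-outside, with no floor or roof. The front and back walls (the −y and +y sides) span the full width; the two side walls fit between them.


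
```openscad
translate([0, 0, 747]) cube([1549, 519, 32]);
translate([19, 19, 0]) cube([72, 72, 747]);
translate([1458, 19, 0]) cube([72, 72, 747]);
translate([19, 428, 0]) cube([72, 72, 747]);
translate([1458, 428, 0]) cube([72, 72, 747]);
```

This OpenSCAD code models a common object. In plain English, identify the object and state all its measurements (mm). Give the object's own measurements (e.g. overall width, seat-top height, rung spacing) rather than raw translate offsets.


A rectangular dining table. The top is 1549×519×32 mm with its upper surface at z = 779 mm. It stands on four 72×72 mm square legs, each inset 19 mm from the nearest pair of top edges, running from the floor to the underside of the top.


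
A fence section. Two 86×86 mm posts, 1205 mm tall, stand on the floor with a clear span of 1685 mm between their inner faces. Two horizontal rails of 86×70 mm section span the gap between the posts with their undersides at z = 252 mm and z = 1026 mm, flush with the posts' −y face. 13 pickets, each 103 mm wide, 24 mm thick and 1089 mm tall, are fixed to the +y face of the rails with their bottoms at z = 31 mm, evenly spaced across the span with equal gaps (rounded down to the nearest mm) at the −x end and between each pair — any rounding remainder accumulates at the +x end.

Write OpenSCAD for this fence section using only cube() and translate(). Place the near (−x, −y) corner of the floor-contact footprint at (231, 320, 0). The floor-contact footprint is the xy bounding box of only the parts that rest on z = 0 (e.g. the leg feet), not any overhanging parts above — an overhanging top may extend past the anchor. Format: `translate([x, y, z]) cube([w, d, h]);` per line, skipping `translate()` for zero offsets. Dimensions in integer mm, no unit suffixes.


translate([231, 320, 0]) cube([86, 86, 1205]);
translate([2002, 320, 0]) cube([86, 86, 1205]);
translate([317, 320, 252]) cube([1685, 86, 70]);
translate([317, 320, 1026]) cube([1685, 86, 70]);
translate([341, 406, 31]) cube([103, 24, 1089]);
translate([468, 406, 31]) cube([103, 24, 1089]);
translate([595, 406, 31]) cube([103, 24, 1089]);
translate([722, 406, 31]) cube([103, 24, 1089]);
translate([849, 406, 31]) cube([103, 24, 1089]);
translate([976, 406, 31]) cube([103, 24, 1089]);
translate([1103, 406, 31]) cube([103, 24, 1089]);
translate([1230, 406, 31]) cube([103, 24, 1089]);
translate([1357, 406, 31]) cube([103, 24, 1089]);
translate([1484, 406, 31]) cube([103, 24, 1089]);
translate([1611, 406, 31]) cube([103, 24, 1089]);
translate([1738, 406, 31]) cube([103, 24, 1089]);
translate([1865, 406, 31]) cube([103, 24, 1089]);


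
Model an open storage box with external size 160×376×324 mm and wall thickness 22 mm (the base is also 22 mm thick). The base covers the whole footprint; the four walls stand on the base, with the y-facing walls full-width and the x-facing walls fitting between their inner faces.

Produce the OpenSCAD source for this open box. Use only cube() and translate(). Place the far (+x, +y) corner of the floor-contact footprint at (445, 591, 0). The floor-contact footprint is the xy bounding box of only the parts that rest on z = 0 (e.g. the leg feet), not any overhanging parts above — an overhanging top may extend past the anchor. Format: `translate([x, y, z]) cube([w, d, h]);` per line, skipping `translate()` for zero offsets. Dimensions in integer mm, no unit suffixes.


translate([285, 215, 0]) cube([160, 376, 22]);
translate([285, 215, 22]) cube([160, 22, 302]);
translate([285, 569, 22]) cube([160, 22, 302]);
translate([285, 237, 22]) cube([22, 332, 302]);
translate([423, 237, 22]) cube([22, 332, 302]);


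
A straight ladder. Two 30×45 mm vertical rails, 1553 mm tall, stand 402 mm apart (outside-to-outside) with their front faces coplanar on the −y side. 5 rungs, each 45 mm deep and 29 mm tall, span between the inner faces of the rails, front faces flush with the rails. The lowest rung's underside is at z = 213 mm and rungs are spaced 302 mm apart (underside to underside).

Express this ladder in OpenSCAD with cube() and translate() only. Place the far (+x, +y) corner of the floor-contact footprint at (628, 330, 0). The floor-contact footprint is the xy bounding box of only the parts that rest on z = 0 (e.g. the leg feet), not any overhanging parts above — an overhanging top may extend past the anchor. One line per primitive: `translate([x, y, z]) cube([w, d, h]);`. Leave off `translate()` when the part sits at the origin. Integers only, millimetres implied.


translate([226, 285, 0]) cube([30, 45, 1553]);
translate([598, 285, 0]) cube([30, 45, 1553]);
translate([256, 285, 213]) cube([342, 45, 29]);
translate([256, 285, 515]) cube([342, 45, 29]);
translate([256, 285, 817]) cube([342, 45, 29]);
translate([256, 285, 1119]) cube([342, 45, 29]);
translate([256, 285, 1421]) cube([342, 45, 29]);


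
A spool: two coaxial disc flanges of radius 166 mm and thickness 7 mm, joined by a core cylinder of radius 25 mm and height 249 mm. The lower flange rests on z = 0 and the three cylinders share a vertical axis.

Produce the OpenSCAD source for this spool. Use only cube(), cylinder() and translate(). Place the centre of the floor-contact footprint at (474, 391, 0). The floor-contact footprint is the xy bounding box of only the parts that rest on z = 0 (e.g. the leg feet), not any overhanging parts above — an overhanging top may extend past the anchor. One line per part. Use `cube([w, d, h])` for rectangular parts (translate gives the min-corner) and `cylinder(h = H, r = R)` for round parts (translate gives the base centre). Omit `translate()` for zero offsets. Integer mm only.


translate([474, 391, 0]) cylinder(h = 7, r = 166);
translate([474, 391, 7]) cylinder(h = 249, r = 25);
translate([474, 391, 256]) cylinder(h = 7, r = 166);


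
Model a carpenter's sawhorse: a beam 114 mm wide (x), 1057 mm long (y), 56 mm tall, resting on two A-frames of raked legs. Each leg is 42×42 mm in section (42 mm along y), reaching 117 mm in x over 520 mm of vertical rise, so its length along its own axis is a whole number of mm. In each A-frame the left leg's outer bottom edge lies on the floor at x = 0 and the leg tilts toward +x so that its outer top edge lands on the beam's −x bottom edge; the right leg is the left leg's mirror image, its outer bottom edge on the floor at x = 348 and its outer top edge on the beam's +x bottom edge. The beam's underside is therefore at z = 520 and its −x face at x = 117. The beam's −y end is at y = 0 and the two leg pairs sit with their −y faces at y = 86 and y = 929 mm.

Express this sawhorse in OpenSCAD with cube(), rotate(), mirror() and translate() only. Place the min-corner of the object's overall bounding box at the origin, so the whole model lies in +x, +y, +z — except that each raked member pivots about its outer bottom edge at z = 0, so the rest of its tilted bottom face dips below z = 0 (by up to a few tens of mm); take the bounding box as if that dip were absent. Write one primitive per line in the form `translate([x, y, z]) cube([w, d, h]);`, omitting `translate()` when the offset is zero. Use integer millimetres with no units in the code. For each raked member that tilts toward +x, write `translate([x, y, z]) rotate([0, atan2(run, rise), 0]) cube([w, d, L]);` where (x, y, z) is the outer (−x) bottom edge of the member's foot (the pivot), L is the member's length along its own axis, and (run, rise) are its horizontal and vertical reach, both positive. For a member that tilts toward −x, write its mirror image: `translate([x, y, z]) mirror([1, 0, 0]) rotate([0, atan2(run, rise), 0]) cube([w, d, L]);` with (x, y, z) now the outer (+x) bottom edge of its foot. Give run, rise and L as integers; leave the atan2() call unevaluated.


translate([117, 0, 520]) cube([114, 1057, 56]);
translate([0, 86, 0]) rotate([0, atan2(117, 520), 0]) cube([42, 42, 533]);
translate([348, 86, 0]) mirror([1, 0, 0]) rotate([0, atan2(117, 520), 0]) cube([42, 42, 533]);
translate([0, 929, 0]) rotate([0, atan2(117, 520), 0]) cube([42, 42, 533]);
translate([348, 929, 0]) mirror([1, 0, 0]) rotate([0, atan2(117, 520), 0]) cube([42, 42, 533]);


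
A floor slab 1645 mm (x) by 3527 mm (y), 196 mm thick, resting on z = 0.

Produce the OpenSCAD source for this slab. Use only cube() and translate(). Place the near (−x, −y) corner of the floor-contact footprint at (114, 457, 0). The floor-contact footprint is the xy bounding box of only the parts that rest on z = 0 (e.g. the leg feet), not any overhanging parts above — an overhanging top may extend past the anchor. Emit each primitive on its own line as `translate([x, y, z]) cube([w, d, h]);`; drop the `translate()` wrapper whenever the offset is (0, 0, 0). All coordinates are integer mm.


translate([114, 457, 0]) cube([1645, 3527, 196]);


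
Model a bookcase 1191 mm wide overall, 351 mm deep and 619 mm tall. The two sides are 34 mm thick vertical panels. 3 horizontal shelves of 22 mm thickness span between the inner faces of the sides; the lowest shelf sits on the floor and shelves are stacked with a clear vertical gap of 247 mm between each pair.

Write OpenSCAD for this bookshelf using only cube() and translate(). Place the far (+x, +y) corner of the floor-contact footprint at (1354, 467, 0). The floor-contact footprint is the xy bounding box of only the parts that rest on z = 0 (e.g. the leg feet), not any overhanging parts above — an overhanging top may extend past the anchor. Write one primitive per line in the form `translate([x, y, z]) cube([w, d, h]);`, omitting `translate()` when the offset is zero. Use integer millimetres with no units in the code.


translate([163, 116, 0]) cube([34, 351, 619]);
translate([1320, 116, 0]) cube([34, 351, 619]);
translate([197, 116, 0]) cube([1123, 351, 22]);
translate([197, 116, 269]) cube([1123, 351, 22]);
translate([197, 116, 538]) cube([1123, 351, 22]);


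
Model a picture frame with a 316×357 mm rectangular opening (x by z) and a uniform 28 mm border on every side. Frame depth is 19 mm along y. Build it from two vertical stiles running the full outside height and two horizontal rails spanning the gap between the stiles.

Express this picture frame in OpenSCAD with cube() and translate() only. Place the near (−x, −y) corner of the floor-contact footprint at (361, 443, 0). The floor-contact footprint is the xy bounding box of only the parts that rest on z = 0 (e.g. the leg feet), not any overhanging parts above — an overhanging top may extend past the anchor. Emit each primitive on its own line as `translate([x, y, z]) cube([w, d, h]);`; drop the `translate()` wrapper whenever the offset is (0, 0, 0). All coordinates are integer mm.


translate([361, 443, 0]) cube([28, 19, 413]);
translate([705, 443, 0]) cube([28, 19, 413]);
translate([389, 443, 0]) cube([316, 19, 28]);
translate([389, 443, 385]) cube([316, 19, 28]);


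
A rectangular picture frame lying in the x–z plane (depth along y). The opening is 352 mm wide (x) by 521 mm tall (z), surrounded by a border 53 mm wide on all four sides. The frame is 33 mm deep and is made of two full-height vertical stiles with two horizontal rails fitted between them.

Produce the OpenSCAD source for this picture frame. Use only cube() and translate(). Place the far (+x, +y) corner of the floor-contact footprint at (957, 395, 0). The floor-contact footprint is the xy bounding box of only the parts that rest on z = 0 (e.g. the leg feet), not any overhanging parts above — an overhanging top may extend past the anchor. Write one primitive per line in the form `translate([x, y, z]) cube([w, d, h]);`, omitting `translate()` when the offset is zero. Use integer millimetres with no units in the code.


translate([499, 362, 0]) cube([53, 33, 627]);
translate([904, 362, 0]) cube([53, 33, 627]);
translate([552, 362, 0]) cube([352, 33, 53]);
translate([552, 362, 574]) cube([352, 33, 53]);


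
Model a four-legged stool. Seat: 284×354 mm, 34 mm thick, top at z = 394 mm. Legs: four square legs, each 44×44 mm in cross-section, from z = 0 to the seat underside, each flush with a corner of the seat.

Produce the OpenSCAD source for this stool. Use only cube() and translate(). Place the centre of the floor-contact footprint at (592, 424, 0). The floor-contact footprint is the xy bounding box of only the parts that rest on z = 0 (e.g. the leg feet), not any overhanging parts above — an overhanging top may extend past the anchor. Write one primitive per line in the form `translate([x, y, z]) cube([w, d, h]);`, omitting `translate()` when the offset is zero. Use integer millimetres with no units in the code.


translate([450, 247, 360]) cube([284, 354, 34]);
translate([450, 247, 0]) cube([44, 44, 360]);
translate([690, 247, 0]) cube([44, 44, 360]);
translate([450, 557, 0]) cube([44, 44, 360]);
translate([690, 557, 0]) cube([44, 44, 360]);


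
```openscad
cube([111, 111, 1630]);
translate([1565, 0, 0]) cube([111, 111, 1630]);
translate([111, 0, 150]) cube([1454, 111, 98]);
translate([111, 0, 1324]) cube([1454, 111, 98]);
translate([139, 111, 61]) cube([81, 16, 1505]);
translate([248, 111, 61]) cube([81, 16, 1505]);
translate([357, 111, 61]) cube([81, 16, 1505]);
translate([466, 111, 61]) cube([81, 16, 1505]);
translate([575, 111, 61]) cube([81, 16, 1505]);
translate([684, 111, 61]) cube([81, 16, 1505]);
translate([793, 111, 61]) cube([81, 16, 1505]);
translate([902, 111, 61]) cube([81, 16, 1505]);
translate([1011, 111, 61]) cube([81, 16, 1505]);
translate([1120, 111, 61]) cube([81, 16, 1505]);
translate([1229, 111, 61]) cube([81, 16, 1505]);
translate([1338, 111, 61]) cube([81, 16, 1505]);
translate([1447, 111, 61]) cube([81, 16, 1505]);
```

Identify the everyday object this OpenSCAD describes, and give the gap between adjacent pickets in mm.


A fence section. The picket gap is 28 mm.

Two posts, two rails, 13 pickets — a fence section. Span 1454 mm holds 13 pickets of 81 mm with 14 equal gaps: ⌊(1454 − 13·81) / 14⌋ = 28 mm.


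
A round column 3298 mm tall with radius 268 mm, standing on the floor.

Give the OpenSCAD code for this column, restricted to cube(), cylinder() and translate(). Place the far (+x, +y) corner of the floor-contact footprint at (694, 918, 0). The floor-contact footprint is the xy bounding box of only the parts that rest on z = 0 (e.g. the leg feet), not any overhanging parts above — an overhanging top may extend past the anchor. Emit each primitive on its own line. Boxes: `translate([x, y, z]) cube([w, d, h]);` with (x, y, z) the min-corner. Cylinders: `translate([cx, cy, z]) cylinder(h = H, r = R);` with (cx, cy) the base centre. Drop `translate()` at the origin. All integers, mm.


translate([426, 650, 0]) cylinder(h = 3298, r = 268);


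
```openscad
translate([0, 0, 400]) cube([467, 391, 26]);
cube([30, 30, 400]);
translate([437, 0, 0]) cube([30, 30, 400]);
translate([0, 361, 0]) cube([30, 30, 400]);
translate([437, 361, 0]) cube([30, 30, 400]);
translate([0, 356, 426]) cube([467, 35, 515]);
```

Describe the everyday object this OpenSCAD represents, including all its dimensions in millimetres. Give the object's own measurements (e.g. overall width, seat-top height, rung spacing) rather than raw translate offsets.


A chair. The seat is a 467×391×26 mm slab with its top at z = 426 mm, on four 30×30 mm corner legs (flush with the seat edges, standing on z = 0). A flat backrest 35 mm thick, 515 mm tall, spans the full seat width and rises from the seat top along its +y edge, rear face flush with the rear of the seat.


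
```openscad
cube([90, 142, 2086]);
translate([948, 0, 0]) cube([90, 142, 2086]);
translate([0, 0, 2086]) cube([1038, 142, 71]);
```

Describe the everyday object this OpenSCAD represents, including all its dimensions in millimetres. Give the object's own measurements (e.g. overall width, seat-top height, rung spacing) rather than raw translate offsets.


A door frame. The clear opening is 858 mm wide and 2086 mm high. Two 90 mm wide jambs, 142 mm deep, stand either side of the opening from the floor to the top of the opening. A 71 mm thick head sits across the top of both jambs, spanning the full outside width of the frame.


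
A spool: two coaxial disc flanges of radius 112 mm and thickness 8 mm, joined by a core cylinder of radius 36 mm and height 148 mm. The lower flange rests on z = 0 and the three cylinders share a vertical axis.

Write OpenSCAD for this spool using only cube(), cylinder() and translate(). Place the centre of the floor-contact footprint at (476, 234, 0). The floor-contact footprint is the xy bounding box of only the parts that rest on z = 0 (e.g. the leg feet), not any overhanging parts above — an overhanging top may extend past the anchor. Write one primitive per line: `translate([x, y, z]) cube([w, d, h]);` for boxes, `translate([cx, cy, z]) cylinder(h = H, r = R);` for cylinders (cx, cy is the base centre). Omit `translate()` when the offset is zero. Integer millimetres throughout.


translate([476, 234, 0]) cylinder(h = 8, r = 112);
translate([476, 234, 8]) cylinder(h = 148, r = 36);
translate([476, 234, 156]) cylinder(h = 8, r = 112);


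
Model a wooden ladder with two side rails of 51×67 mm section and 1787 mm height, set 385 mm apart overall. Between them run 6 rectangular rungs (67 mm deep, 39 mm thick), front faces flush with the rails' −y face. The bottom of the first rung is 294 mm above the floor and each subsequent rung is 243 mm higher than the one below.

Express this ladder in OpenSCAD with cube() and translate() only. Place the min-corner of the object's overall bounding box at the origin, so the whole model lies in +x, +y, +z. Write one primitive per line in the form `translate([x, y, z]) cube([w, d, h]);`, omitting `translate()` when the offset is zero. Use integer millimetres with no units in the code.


cube([51, 67, 1787]);
translate([334, 0, 0]) cube([51, 67, 1787]);
translate([51, 0, 294]) cube([283, 67, 39]);
translate([51, 0, 537]) cube([283, 67, 39]);
translate([51, 0, 780]) cube([283, 67, 39]);
translate([51, 0, 1023]) cube([283, 67, 39]);
translate([51, 0, 1266]) cube([283, 67, 39]);
translate([51, 0, 1509]) cube([283, 67, 39]);


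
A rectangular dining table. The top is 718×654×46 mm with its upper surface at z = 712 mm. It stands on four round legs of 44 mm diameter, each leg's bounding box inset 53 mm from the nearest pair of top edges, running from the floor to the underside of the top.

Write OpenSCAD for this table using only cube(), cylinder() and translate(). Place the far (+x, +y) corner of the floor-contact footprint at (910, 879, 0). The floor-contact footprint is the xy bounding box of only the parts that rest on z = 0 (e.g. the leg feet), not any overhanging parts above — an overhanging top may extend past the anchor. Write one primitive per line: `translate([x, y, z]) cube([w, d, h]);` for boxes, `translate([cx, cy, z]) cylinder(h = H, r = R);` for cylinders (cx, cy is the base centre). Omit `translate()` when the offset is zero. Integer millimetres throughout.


// leg_h = 712 - 46 = 666
translate([245, 278, 666]) cube([718, 654, 46]);
translate([320, 353, 0]) cylinder(h = 666, r = 22);
translate([888, 353, 0]) cylinder(h = 666, r = 22);
translate([320, 857, 0]) cylinder(h = 666, r = 22);
translate([888, 857, 0]) cylinder(h = 666, r = 22);


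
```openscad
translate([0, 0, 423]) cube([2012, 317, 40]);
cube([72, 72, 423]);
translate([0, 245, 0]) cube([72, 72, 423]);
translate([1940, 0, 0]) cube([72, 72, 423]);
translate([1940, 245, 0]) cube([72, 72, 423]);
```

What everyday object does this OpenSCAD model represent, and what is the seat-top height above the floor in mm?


A bench. The seat-top height is 463 mm.

A long slab on four corner posts — a bench. The slab sits at z = 423 with thickness 40, so the top is 423 + 40 = 463 mm.


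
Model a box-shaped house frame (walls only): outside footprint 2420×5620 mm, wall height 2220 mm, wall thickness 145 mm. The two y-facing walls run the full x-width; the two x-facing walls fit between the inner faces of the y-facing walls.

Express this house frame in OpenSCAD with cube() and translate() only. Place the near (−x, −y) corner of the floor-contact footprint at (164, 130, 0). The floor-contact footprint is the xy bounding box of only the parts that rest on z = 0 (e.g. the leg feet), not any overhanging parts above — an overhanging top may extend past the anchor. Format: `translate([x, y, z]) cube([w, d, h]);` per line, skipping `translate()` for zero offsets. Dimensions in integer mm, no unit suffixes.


translate([164, 130, 0]) cube([2420, 145, 2220]);
translate([164, 5605, 0]) cube([2420, 145, 2220]);
translate([164, 275, 0]) cube([145, 5330, 2220]);
translate([2439, 275, 0]) cube([145, 5330, 2220]);


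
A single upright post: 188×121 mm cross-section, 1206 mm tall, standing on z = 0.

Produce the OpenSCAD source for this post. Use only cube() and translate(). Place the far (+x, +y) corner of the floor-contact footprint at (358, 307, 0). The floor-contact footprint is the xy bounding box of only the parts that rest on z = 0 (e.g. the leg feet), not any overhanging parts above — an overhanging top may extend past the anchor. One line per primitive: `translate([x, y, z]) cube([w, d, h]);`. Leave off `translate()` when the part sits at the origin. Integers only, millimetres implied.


translate([170, 186, 0]) cube([188, 121, 1206]);


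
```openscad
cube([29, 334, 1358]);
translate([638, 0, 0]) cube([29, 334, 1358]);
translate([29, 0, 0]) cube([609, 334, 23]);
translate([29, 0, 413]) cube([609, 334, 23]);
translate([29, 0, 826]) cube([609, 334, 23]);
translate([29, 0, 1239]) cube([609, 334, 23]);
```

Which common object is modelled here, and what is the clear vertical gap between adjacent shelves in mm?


A bookshelf. The clear shelf gap is 390 mm.

Two tall side panels with 4 horizontal boards between them — a bookshelf. The first two shelf undersides are at z = 0 and z = 413; with shelf thickness 23, the clear gap is 413 − 0 − 23 = 390 mm.


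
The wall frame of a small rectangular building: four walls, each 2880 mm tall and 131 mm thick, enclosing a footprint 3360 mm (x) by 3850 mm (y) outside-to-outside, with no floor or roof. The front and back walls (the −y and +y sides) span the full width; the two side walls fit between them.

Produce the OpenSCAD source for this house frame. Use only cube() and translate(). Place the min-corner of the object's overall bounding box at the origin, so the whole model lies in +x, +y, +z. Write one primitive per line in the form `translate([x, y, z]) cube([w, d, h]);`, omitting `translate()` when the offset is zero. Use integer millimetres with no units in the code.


cube([3360, 131, 2880]);
translate([0, 3719, 0]) cube([3360, 131, 2880]);
translate([0, 131, 0]) cube([131, 3588, 2880]);
translate([3229, 131, 0]) cube([131, 3588, 2880]);
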